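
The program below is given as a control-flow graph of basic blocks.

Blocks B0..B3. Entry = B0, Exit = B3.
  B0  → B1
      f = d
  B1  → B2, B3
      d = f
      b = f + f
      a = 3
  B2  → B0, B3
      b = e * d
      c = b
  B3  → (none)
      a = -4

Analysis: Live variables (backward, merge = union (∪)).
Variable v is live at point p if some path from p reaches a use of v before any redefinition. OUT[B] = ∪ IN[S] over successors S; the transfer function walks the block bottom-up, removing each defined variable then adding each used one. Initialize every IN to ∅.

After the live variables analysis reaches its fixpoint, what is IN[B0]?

Answer: {d, e}

Trace:
Converged values:
  B0: | IN={d, e} | OUT={e, f}
  B1: | IN={e, f} | OUT={d, e}
  B2: | IN={d, e} | OUT={d, e}
  B3: | IN={} | OUT={}

Merge at B0: OUT[B0] = IN[B1] = {e, f}
Applying B0's transfer function to that OUT value gives IN[B0] (row B0 above).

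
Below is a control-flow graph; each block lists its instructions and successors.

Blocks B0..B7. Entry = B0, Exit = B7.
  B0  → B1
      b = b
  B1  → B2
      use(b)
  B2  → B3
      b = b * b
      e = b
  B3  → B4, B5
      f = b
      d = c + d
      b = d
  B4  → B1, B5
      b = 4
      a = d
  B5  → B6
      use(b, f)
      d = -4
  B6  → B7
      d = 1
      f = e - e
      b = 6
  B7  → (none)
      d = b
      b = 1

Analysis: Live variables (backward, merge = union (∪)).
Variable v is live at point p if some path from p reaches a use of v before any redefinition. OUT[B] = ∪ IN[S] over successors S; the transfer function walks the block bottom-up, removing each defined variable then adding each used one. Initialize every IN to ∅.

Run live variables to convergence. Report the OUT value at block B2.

Per-block solution:
  B0:  IN={b, c, d}  OUT={b, c, d}
  B1:  IN={b, c, d}  OUT={b, c, d}
  B2:  IN={b, c, d}  OUT={b, c, d, e}
  B3:  IN={b, c, d, e}  OUT={b, c, d, e, f}
  B4:  IN={c, d, e, f}  OUT={b, c, d, e, f}
  B5:  IN={b, e, f}  OUT={e}
  B6:  IN={e}  OUT={b}
  B7:  IN={b}  OUT={}

Merge at B2: OUT[B2] = IN[B3] = {b, c, d, e}

Answer: {b, c, d, e}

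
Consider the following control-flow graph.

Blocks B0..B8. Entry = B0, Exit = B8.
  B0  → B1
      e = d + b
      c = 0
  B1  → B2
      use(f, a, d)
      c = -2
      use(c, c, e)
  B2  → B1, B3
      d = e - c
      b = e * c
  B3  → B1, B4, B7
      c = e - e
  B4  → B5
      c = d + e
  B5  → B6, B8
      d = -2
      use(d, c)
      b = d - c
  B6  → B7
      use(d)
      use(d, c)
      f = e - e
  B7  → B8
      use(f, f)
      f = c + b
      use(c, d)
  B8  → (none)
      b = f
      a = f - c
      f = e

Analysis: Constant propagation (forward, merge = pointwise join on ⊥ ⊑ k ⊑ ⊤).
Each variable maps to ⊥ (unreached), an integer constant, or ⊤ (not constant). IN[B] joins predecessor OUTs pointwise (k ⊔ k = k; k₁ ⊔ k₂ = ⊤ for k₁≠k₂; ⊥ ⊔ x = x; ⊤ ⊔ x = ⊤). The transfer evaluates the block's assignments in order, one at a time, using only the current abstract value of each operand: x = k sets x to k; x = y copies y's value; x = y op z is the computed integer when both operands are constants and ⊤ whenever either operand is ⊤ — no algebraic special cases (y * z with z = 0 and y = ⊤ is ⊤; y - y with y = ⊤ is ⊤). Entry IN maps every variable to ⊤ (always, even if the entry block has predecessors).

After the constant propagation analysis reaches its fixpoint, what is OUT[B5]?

Answer: {a: ⊤, b: ⊤, c: ⊤, d: -2, e: ⊤, f: ⊤}

Trace:
Per-block solution:
  B0: | IN=(all ⊤) | OUT={c:0; rest ⊤}
  B1: | IN=(all ⊤) | OUT={c:-2; rest ⊤}
  B2: | IN={c:-2; rest ⊤} | OUT={c:-2; rest ⊤}
  B3: | IN={c:-2; rest ⊤} | OUT=(all ⊤)
  B4: | IN=(all ⊤) | OUT=(all ⊤)
  B5: | IN=(all ⊤) | OUT={d:-2; rest ⊤}
  B6: | IN={d:-2; rest ⊤} | OUT={d:-2; rest ⊤}
  B7: | IN=(all ⊤) | OUT=(all ⊤)
  B8: | IN=(all ⊤) | OUT=(all ⊤)

Merge at B5: IN[B5] = OUT[B4] = {a: ⊤, b: ⊤, c: ⊤, d: ⊤, e: ⊤, f: ⊤}
Applying B5's transfer function to that IN value gives OUT[B5] (row B5 above).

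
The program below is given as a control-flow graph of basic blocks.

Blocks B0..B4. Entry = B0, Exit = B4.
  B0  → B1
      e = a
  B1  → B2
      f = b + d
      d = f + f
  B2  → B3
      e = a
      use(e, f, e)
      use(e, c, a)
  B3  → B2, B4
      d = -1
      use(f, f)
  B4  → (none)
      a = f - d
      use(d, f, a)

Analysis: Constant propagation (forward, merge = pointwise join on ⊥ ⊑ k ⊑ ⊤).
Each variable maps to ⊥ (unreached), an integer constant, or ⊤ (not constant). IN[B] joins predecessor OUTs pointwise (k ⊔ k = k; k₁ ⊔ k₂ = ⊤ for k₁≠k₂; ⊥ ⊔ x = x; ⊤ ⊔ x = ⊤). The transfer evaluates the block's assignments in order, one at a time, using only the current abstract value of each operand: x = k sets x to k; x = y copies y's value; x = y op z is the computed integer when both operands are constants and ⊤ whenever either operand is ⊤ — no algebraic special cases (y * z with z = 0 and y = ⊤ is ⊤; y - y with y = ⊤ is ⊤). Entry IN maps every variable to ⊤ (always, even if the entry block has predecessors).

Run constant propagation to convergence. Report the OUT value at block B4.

Per-block solution:
  B0:   IN=(all ⊤)   OUT=(all ⊤)
  B1:   IN=(all ⊤)   OUT=(all ⊤)
  B2:   IN=(all ⊤)   OUT=(all ⊤)
  B3:   IN=(all ⊤)   OUT={d:-1; rest ⊤}
  B4:   IN={d:-1; rest ⊤}   OUT={d:-1; rest ⊤}

Merge at B4: IN[B4] = OUT[B3] = {a: ⊤, b: ⊤, c: ⊤, d: -1, e: ⊤, f: ⊤}
Applying B4's transfer function to that IN value gives OUT[B4] (row B4 above).

Answer: {a: ⊤, b: ⊤, c: ⊤, d: -1, e: ⊤, f: ⊤}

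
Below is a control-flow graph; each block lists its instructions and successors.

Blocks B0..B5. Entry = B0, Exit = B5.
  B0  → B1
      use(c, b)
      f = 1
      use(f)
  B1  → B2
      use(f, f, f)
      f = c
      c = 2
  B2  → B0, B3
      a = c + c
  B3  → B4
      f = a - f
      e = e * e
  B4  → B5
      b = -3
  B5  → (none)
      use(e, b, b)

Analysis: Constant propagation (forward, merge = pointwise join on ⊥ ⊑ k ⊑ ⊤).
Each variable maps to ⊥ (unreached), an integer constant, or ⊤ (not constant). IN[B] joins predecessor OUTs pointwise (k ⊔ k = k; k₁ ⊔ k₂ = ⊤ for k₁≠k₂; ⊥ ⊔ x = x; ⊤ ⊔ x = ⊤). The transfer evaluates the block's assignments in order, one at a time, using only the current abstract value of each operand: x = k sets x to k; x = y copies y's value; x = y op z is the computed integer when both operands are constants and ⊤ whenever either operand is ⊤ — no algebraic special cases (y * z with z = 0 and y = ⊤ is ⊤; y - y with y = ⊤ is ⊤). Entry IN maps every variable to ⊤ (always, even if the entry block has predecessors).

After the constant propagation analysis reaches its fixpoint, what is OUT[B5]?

Answer: {a: 4, b: -3, c: 2, d: ⊤, e: ⊤, f: ⊤}

Working:
Converged values:
  B0:  IN=(all ⊤)  OUT={f:1; rest ⊤}
  B1:  IN={f:1; rest ⊤}  OUT={c:2; rest ⊤}
  B2:  IN={c:2; rest ⊤}  OUT={a:4, c:2; rest ⊤}
  B3:  IN={a:4, c:2; rest ⊤}  OUT={a:4, c:2; rest ⊤}
  B4:  IN={a:4, c:2; rest ⊤}  OUT={a:4, b:-3, c:2; rest ⊤}
  B5:  IN={a:4, b:-3, c:2; rest ⊤}  OUT={a:4, b:-3, c:2; rest ⊤}

Merge at B5: IN[B5] = OUT[B4] = {a: 4, b: -3, c: 2, d: ⊤, e: ⊤, f: ⊤}
Applying B5's transfer function to that IN value gives OUT[B5] (row B5 above).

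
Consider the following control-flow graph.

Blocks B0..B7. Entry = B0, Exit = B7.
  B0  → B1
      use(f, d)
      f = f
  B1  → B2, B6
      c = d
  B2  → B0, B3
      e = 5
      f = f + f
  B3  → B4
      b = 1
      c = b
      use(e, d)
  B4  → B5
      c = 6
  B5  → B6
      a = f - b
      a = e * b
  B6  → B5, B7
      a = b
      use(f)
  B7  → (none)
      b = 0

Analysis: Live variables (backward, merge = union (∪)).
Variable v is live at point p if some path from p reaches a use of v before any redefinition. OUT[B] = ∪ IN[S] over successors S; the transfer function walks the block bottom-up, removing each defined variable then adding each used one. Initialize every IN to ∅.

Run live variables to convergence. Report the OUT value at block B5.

Answer: {b, e, f}

Working:
Converged values:
  B0:   IN={b, d, e, f}   OUT={b, d, e, f}
  B1:   IN={b, d, e, f}   OUT={b, d, e, f}
  B2:   IN={b, d, f}   OUT={b, d, e, f}
  B3:   IN={d, e, f}   OUT={b, e, f}
  B4:   IN={b, e, f}   OUT={b, e, f}
  B5:   IN={b, e, f}   OUT={b, e, f}
  B6:   IN={b, e, f}   OUT={b, e, f}
  B7:   IN={}   OUT={}

Merge at B5: OUT[B5] = IN[B6] = {b, e, f}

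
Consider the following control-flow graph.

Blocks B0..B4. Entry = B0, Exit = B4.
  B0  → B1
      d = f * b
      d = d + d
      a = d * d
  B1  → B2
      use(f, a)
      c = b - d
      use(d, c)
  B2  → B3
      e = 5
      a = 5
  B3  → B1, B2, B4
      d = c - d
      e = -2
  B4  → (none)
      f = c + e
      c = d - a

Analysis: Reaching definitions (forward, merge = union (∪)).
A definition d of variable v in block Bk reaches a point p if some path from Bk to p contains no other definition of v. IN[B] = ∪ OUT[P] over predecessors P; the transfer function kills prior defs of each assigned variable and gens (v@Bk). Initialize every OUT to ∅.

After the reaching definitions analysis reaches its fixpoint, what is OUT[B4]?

Answer: {a@B2, c@B4, d@B3, e@B3, f@B4}

Working:
Converged values:
  B0:   IN={}   OUT={a@B0, d@B0}
  B1:   IN={a@B0, a@B2, c@B1, d@B0, d@B3, e@B3}   OUT={a@B0, a@B2, c@B1, d@B0, d@B3, e@B3}
  B2:   IN={a@B0, a@B2, c@B1, d@B0, d@B3, e@B3}   OUT={a@B2, c@B1, d@B0, d@B3, e@B2}
  B3:   IN={a@B2, c@B1, d@B0, d@B3, e@B2}   OUT={a@B2, c@B1, d@B3, e@B3}
  B4:   IN={a@B2, c@B1, d@B3, e@B3}   OUT={a@B2, c@B4, d@B3, e@B3, f@B4}

Merge at B4: IN[B4] = OUT[B3] = {a@B2, c@B1, d@B3, e@B3}
Applying B4's transfer function to that IN value gives OUT[B4] (row B4 above).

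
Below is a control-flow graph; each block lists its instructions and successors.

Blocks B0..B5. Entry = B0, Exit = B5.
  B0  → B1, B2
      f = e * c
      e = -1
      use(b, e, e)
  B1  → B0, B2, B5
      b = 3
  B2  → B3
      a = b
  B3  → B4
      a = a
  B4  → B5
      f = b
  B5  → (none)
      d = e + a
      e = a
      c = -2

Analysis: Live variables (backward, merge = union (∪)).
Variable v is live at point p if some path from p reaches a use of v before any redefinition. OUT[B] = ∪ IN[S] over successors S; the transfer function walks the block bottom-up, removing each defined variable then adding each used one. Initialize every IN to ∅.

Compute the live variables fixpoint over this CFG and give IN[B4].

Fixpoint table:
  B0: | IN={a, b, c, e} | OUT={a, b, c, e}
  B1: | IN={a, c, e} | OUT={a, b, c, e}
  B2: | IN={b, e} | OUT={a, b, e}
  B3: | IN={a, b, e} | OUT={a, b, e}
  B4: | IN={a, b, e} | OUT={a, e}
  B5: | IN={a, e} | OUT={}

Merge at B4: OUT[B4] = IN[B5] = {a, e}
Applying B4's transfer function to that OUT value gives IN[B4] (row B4 above).

Answer: {a, b, e}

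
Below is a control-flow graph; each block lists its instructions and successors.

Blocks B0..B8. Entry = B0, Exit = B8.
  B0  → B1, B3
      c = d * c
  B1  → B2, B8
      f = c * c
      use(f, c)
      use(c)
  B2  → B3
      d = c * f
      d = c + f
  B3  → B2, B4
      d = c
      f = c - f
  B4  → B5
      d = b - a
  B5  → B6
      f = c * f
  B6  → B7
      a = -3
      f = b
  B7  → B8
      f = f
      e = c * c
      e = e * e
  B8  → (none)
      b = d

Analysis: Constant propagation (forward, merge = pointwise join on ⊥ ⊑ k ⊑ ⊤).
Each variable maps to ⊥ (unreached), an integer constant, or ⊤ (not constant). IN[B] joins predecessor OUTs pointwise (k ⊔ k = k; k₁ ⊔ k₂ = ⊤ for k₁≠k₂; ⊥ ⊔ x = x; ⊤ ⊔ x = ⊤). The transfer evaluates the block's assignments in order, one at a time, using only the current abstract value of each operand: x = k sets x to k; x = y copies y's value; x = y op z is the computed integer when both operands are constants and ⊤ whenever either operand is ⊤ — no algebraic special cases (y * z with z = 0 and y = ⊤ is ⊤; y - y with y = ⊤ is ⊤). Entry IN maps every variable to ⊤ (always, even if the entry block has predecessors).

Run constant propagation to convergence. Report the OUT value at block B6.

Converged values:
  B0:   IN=(all ⊤)   OUT=(all ⊤)
  B1:   IN=(all ⊤)   OUT=(all ⊤)
  B2:   IN=(all ⊤)   OUT=(all ⊤)
  B3:   IN=(all ⊤)   OUT=(all ⊤)
  B4:   IN=(all ⊤)   OUT=(all ⊤)
  B5:   IN=(all ⊤)   OUT=(all ⊤)
  B6:   IN=(all ⊤)   OUT={a:-3; rest ⊤}
  B7:   IN={a:-3; rest ⊤}   OUT={a:-3; rest ⊤}
  B8:   IN=(all ⊤)   OUT=(all ⊤)

Merge at B6: IN[B6] = OUT[B5] = {a: ⊤, b: ⊤, c: ⊤, d: ⊤, e: ⊤, f: ⊤}
Applying B6's transfer function to that IN value gives OUT[B6] (row B6 above).

Answer: {a: -3, b: ⊤, c: ⊤, d: ⊤, e: ⊤, f: ⊤}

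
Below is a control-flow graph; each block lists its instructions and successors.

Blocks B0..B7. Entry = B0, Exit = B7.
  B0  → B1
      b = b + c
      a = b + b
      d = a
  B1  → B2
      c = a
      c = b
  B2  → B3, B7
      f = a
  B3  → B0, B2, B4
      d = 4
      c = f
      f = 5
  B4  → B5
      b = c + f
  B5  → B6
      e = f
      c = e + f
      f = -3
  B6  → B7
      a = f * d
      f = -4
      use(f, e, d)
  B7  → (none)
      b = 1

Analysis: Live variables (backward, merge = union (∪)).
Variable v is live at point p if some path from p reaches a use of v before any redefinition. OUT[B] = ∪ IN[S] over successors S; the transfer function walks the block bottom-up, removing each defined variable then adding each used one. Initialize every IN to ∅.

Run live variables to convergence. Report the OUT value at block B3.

Fixpoint table:
  B0:  IN={b, c}  OUT={a, b}
  B1:  IN={a, b}  OUT={a, b}
  B2:  IN={a, b}  OUT={a, b, f}
  B3:  IN={a, b, f}  OUT={a, b, c, d, f}
  B4:  IN={c, d, f}  OUT={d, f}
  B5:  IN={d, f}  OUT={d, e, f}
  B6:  IN={d, e, f}  OUT={}
  B7:  IN={}  OUT={}

Merge at B3: OUT[B3] = IN[B0] ⊔ IN[B2] ⊔ IN[B4] = {a, b, c, d, f}

Answer: {a, b, c, d, f}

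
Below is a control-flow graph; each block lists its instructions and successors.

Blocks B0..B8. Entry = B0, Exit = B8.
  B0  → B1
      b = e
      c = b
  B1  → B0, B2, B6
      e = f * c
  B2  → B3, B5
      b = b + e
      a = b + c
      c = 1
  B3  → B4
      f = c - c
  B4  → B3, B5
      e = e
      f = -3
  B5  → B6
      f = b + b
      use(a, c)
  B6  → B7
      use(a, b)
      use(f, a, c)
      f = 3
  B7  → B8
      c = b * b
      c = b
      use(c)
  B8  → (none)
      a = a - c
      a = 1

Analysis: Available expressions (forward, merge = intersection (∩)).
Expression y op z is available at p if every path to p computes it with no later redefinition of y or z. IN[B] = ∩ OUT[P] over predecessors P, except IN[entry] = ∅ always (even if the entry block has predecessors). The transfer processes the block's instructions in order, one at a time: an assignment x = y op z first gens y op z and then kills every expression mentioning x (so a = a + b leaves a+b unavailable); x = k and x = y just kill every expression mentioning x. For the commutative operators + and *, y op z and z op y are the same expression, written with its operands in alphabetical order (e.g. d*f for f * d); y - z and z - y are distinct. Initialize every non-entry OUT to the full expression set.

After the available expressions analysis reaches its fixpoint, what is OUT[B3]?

Fixpoint table:
  B0:   IN={}   OUT={}
  B1:   IN={}   OUT={c*f}
  B2:   IN={c*f}   OUT={}
  B3:   IN={}   OUT={c-c}
  B4:   IN={c-c}   OUT={c-c}
  B5:   IN={}   OUT={b+b}
  B6:   IN={}   OUT={}
  B7:   IN={}   OUT={b*b}
  B8:   IN={b*b}   OUT={b*b}

Merge at B3: IN[B3] = OUT[B2] ∩ OUT[B4] = {}
Applying B3's transfer function to that IN value gives OUT[B3] (row B3 above).

Answer: {c-c}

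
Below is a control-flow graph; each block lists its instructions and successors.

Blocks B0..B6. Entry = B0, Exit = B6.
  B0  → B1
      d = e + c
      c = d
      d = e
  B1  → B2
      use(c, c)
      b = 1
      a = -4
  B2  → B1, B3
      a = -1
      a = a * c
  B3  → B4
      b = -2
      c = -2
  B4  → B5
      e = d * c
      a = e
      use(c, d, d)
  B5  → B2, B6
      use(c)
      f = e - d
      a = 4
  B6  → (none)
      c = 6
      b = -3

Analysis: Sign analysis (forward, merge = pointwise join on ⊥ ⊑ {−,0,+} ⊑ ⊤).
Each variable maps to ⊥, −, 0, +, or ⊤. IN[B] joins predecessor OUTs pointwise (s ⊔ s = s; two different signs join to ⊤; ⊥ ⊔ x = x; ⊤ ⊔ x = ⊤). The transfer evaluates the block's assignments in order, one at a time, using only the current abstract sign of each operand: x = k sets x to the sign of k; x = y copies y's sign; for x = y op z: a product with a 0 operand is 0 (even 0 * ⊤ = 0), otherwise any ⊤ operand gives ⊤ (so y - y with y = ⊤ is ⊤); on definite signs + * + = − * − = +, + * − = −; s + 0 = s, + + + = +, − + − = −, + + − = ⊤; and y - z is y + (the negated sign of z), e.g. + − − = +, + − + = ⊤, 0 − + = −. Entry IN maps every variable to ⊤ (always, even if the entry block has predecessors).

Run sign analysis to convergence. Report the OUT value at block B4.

Answer: {a: ⊤, b: -, c: -, d: ⊤, e: ⊤, f: ⊤}

Working:
Fixpoint table:
  B0: | IN=(all ⊤) | OUT=(all ⊤)
  B1: | IN=(all ⊤) | OUT={a:-, b:+; rest ⊤}
  B2: | IN=(all ⊤) | OUT=(all ⊤)
  B3: | IN=(all ⊤) | OUT={b:-, c:-; rest ⊤}
  B4: | IN={b:-, c:-; rest ⊤} | OUT={b:-, c:-; rest ⊤}
  B5: | IN={b:-, c:-; rest ⊤} | OUT={a:+, b:-, c:-; rest ⊤}
  B6: | IN={a:+, b:-, c:-; rest ⊤} | OUT={a:+, b:-, c:+; rest ⊤}

Merge at B4: IN[B4] = OUT[B3] = {a: ⊤, b: -, c: -, d: ⊤, e: ⊤, f: ⊤}
Applying B4's transfer function to that IN value gives OUT[B4] (row B4 above).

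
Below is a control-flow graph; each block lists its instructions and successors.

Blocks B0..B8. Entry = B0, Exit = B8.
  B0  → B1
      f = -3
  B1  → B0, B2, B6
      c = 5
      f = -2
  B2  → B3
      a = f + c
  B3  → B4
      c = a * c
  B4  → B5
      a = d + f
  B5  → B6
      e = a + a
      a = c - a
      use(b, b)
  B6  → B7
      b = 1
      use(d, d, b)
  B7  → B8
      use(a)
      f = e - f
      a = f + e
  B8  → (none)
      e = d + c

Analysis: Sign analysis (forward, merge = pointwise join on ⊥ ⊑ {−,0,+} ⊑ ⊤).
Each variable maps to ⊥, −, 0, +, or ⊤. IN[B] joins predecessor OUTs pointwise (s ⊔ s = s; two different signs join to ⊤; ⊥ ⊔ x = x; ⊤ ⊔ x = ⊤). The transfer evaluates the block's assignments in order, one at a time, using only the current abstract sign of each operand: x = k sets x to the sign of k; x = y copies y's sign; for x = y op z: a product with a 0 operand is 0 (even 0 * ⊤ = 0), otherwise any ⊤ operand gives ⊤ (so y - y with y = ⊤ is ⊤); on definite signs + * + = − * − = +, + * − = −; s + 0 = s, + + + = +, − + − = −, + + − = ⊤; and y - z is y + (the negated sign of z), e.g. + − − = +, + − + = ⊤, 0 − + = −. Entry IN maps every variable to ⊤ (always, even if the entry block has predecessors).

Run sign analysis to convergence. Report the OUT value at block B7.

Answer: {a: ⊤, b: +, c: ⊤, d: ⊤, e: ⊤, f: ⊤}

Working:
Converged values:
  B0:  IN=(all ⊤)  OUT={f:-; rest ⊤}
  B1:  IN={f:-; rest ⊤}  OUT={c:+, f:-; rest ⊤}
  B2:  IN={c:+, f:-; rest ⊤}  OUT={c:+, f:-; rest ⊤}
  B3:  IN={c:+, f:-; rest ⊤}  OUT={f:-; rest ⊤}
  B4:  IN={f:-; rest ⊤}  OUT={f:-; rest ⊤}
  B5:  IN={f:-; rest ⊤}  OUT={f:-; rest ⊤}
  B6:  IN={f:-; rest ⊤}  OUT={b:+, f:-; rest ⊤}
  B7:  IN={b:+, f:-; rest ⊤}  OUT={b:+; rest ⊤}
  B8:  IN={b:+; rest ⊤}  OUT={b:+; rest ⊤}

Merge at B7: IN[B7] = OUT[B6] = {a: ⊤, b: +, c: ⊤, d: ⊤, e: ⊤, f: -}
Applying B7's transfer function to that IN value gives OUT[B7] (row B7 above).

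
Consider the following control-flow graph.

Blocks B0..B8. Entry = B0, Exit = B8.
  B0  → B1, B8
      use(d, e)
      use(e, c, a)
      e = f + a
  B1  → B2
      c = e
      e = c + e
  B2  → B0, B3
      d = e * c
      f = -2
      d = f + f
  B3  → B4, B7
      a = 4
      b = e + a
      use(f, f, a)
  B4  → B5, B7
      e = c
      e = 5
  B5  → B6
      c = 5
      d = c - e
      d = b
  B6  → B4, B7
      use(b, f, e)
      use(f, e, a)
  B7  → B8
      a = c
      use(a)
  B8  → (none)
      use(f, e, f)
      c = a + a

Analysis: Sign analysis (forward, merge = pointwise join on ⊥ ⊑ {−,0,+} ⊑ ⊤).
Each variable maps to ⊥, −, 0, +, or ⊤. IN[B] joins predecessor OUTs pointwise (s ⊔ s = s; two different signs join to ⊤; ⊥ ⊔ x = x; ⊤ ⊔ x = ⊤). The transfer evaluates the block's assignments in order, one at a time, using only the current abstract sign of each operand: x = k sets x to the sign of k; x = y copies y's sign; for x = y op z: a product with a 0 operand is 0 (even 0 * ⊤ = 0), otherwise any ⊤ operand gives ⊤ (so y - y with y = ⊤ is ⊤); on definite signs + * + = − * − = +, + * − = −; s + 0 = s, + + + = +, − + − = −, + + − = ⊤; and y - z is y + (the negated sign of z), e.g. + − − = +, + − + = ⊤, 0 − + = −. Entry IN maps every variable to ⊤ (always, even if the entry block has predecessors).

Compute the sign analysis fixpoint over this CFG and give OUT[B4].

Converged values:
  B0: | IN=(all ⊤) | OUT=(all ⊤)
  B1: | IN=(all ⊤) | OUT=(all ⊤)
  B2: | IN=(all ⊤) | OUT={d:-, f:-; rest ⊤}
  B3: | IN={d:-, f:-; rest ⊤} | OUT={a:+, d:-, f:-; rest ⊤}
  B4: | IN={a:+, f:-; rest ⊤} | OUT={a:+, e:+, f:-; rest ⊤}
  B5: | IN={a:+, e:+, f:-; rest ⊤} | OUT={a:+, c:+, e:+, f:-; rest ⊤}
  B6: | IN={a:+, c:+, e:+, f:-; rest ⊤} | OUT={a:+, c:+, e:+, f:-; rest ⊤}
  B7: | IN={a:+, f:-; rest ⊤} | OUT={f:-; rest ⊤}
  B8: | IN=(all ⊤) | OUT=(all ⊤)

Merge at B4: IN[B4] = OUT[B3] ⊔ OUT[B6] = {a: +, b: ⊤, c: ⊤, d: ⊤, e: ⊤, f: -}
Applying B4's transfer function to that IN value gives OUT[B4] (row B4 above).

Answer: {a: +, b: ⊤, c: ⊤, d: ⊤, e: +, f: -}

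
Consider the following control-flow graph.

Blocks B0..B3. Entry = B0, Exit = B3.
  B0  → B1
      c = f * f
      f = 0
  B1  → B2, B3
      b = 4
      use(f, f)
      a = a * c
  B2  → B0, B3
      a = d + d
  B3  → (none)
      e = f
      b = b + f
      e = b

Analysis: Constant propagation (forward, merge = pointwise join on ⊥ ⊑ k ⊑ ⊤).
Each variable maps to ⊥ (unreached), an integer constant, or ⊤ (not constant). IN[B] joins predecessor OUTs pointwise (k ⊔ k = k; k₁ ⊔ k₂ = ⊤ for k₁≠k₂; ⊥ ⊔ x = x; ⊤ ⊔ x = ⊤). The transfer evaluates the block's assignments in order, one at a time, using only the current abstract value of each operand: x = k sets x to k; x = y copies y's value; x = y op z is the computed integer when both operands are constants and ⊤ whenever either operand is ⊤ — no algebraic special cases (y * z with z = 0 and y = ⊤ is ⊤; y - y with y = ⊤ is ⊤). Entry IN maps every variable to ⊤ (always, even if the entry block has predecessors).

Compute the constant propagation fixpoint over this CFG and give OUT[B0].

Per-block solution:
  B0: | IN=(all ⊤) | OUT={f:0; rest ⊤}
  B1: | IN={f:0; rest ⊤} | OUT={b:4, f:0; rest ⊤}
  B2: | IN={b:4, f:0; rest ⊤} | OUT={b:4, f:0; rest ⊤}
  B3: | IN={b:4, f:0; rest ⊤} | OUT={b:4, e:4, f:0; rest ⊤}

Merge at B0 (entry node, so the boundary value (all ⊤) is joined with the incoming edge(s)): IN[B0] = (all ⊤) ⊔ OUT[B2] = {a: ⊤, b: ⊤, c: ⊤, d: ⊤, e: ⊤, f: ⊤}
Applying B0's transfer function to that IN value gives OUT[B0] (row B0 above).

Answer: {a: ⊤, b: ⊤, c: ⊤, d: ⊤, e: ⊤, f: 0}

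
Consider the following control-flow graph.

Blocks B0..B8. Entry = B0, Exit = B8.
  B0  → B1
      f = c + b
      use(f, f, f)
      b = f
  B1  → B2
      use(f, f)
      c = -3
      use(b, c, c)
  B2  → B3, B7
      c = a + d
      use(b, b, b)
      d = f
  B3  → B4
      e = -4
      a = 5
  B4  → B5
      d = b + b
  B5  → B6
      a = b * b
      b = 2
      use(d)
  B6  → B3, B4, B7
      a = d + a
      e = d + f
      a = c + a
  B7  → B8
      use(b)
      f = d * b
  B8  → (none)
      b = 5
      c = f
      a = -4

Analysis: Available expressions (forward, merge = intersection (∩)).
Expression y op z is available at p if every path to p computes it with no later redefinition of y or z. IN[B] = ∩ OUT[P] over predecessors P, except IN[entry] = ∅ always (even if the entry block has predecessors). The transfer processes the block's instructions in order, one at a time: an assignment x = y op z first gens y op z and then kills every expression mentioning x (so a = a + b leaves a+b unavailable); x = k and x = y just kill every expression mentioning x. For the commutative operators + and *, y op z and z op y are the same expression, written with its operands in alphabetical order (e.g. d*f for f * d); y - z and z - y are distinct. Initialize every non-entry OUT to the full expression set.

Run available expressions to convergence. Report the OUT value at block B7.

Fixpoint table:
  B0:   IN={}   OUT={}
  B1:   IN={}   OUT={}
  B2:   IN={}   OUT={}
  B3:   IN={}   OUT={}
  B4:   IN={}   OUT={b+b}
  B5:   IN={b+b}   OUT={}
  B6:   IN={}   OUT={d+f}
  B7:   IN={}   OUT={b*d}
  B8:   IN={b*d}   OUT={}

Merge at B7: IN[B7] = OUT[B2] ∩ OUT[B6] = {}
Applying B7's transfer function to that IN value gives OUT[B7] (row B7 above).

Answer: {b*d}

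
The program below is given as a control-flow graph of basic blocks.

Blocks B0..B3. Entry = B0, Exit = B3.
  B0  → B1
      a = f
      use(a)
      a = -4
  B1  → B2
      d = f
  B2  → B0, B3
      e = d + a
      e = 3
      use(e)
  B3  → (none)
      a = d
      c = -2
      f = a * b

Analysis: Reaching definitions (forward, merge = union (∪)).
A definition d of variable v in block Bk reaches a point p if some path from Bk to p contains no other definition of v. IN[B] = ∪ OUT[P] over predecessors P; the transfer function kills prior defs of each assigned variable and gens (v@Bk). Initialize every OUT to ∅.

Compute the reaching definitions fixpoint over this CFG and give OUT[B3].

Converged values:
  B0:  IN={a@B0, d@B1, e@B2}  OUT={a@B0, d@B1, e@B2}
  B1:  IN={a@B0, d@B1, e@B2}  OUT={a@B0, d@B1, e@B2}
  B2:  IN={a@B0, d@B1, e@B2}  OUT={a@B0, d@B1, e@B2}
  B3:  IN={a@B0, d@B1, e@B2}  OUT={a@B3, c@B3, d@B1, e@B2, f@B3}

Merge at B3: IN[B3] = OUT[B2] = {a@B0, d@B1, e@B2}
Applying B3's transfer function to that IN value gives OUT[B3] (row B3 above).

Answer: {a@B3, c@B3, d@B1, e@B2, f@B3}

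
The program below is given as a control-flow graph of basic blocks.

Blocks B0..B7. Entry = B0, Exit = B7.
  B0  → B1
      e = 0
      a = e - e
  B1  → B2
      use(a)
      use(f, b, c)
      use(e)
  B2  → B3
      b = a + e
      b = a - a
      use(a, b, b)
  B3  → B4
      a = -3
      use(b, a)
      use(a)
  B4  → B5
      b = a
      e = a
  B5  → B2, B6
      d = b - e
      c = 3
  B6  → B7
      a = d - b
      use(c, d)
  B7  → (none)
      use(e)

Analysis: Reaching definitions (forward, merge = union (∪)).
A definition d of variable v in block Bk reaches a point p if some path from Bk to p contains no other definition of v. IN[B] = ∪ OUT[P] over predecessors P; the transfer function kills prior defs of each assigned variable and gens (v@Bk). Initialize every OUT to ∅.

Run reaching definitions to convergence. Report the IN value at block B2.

Fixpoint table:
  B0:   IN={}   OUT={a@B0, e@B0}
  B1:   IN={a@B0, e@B0}   OUT={a@B0, e@B0}
  B2:   IN={a@B0, a@B3, b@B4, c@B5, d@B5, e@B0, e@B4}   OUT={a@B0, a@B3, b@B2, c@B5, d@B5, e@B0, e@B4}
  B3:   IN={a@B0, a@B3, b@B2, c@B5, d@B5, e@B0, e@B4}   OUT={a@B3, b@B2, c@B5, d@B5, e@B0, e@B4}
  B4:   IN={a@B3, b@B2, c@B5, d@B5, e@B0, e@B4}   OUT={a@B3, b@B4, c@B5, d@B5, e@B4}
  B5:   IN={a@B3, b@B4, c@B5, d@B5, e@B4}   OUT={a@B3, b@B4, c@B5, d@B5, e@B4}
  B6:   IN={a@B3, b@B4, c@B5, d@B5, e@B4}   OUT={a@B6, b@B4, c@B5, d@B5, e@B4}
  B7:   IN={a@B6, b@B4, c@B5, d@B5, e@B4}   OUT={a@B6, b@B4, c@B5, d@B5, e@B4}

Merge at B2: IN[B2] = OUT[B1] ⊔ OUT[B5] = {a@B0, a@B3, b@B4, c@B5, d@B5, e@B0, e@B4}

Answer: {a@B0, a@B3, b@B4, c@B5, d@B5, e@B0, e@B4}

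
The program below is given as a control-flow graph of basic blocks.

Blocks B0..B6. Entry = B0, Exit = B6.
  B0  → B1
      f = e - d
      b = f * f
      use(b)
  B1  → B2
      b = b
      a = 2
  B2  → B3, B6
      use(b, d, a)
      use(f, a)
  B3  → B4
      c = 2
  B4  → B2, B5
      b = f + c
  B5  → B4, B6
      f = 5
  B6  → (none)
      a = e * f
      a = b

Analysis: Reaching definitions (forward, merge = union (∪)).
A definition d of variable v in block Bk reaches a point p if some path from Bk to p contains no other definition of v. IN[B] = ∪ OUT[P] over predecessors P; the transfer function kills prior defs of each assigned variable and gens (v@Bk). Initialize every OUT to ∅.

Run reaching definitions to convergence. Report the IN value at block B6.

Converged values:
  B0: | IN={} | OUT={b@B0, f@B0}
  B1: | IN={b@B0, f@B0} | OUT={a@B1, b@B1, f@B0}
  B2: | IN={a@B1, b@B1, b@B4, c@B3, f@B0, f@B5} | OUT={a@B1, b@B1, b@B4, c@B3, f@B0, f@B5}
  B3: | IN={a@B1, b@B1, b@B4, c@B3, f@B0, f@B5} | OUT={a@B1, b@B1, b@B4, c@B3, f@B0, f@B5}
  B4: | IN={a@B1, b@B1, b@B4, c@B3, f@B0, f@B5} | OUT={a@B1, b@B4, c@B3, f@B0, f@B5}
  B5: | IN={a@B1, b@B4, c@B3, f@B0, f@B5} | OUT={a@B1, b@B4, c@B3, f@B5}
  B6: | IN={a@B1, b@B1, b@B4, c@B3, f@B0, f@B5} | OUT={a@B6, b@B1, b@B4, c@B3, f@B0, f@B5}

Merge at B6: IN[B6] = OUT[B2] ⊔ OUT[B5] = {a@B1, b@B1, b@B4, c@B3, f@B0, f@B5}

Answer: {a@B1, b@B1, b@B4, c@B3, f@B0, f@B5}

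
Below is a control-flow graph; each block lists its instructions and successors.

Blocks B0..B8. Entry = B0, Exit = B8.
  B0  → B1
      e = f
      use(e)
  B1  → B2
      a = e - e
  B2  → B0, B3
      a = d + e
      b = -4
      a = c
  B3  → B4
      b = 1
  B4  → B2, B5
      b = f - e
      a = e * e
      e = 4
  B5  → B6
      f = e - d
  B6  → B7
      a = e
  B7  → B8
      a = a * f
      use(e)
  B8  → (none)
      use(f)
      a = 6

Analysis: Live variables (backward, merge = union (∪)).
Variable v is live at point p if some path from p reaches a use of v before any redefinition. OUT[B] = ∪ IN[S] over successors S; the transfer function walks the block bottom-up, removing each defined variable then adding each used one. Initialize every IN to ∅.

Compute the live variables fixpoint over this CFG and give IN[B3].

Per-block solution:
  B0: | IN={c, d, f} | OUT={c, d, e, f}
  B1: | IN={c, d, e, f} | OUT={c, d, e, f}
  B2: | IN={c, d, e, f} | OUT={c, d, e, f}
  B3: | IN={c, d, e, f} | OUT={c, d, e, f}
  B4: | IN={c, d, e, f} | OUT={c, d, e, f}
  B5: | IN={d, e} | OUT={e, f}
  B6: | IN={e, f} | OUT={a, e, f}
  B7: | IN={a, e, f} | OUT={f}
  B8: | IN={f} | OUT={}

Merge at B3: OUT[B3] = IN[B4] = {c, d, e, f}
Applying B3's transfer function to that OUT value gives IN[B3] (row B3 above).

Answer: {c, d, e, f}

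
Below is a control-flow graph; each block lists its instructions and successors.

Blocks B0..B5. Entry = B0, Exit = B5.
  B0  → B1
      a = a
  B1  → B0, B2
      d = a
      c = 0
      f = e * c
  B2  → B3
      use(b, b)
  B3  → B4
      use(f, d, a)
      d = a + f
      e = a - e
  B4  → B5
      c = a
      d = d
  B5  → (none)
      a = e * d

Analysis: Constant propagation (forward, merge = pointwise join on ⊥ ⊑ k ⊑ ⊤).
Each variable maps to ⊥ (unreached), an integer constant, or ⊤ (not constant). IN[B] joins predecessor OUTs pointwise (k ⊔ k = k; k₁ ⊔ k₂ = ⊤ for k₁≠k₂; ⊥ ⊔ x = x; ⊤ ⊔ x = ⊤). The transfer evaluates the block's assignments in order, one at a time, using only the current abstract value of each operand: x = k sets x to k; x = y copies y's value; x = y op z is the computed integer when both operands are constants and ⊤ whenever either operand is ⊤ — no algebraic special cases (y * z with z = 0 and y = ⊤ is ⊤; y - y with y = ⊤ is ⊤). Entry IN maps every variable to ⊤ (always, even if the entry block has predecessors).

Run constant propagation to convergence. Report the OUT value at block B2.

Per-block solution:
  B0:   IN=(all ⊤)   OUT=(all ⊤)
  B1:   IN=(all ⊤)   OUT={c:0; rest ⊤}
  B2:   IN={c:0; rest ⊤}   OUT={c:0; rest ⊤}
  B3:   IN={c:0; rest ⊤}   OUT={c:0; rest ⊤}
  B4:   IN={c:0; rest ⊤}   OUT=(all ⊤)
  B5:   IN=(all ⊤)   OUT=(all ⊤)

Merge at B2: IN[B2] = OUT[B1] = {a: ⊤, b: ⊤, c: 0, d: ⊤, e: ⊤, f: ⊤}
Applying B2's transfer function to that IN value gives OUT[B2] (row B2 above).

Answer: {a: ⊤, b: ⊤, c: 0, d: ⊤, e: ⊤, f: ⊤}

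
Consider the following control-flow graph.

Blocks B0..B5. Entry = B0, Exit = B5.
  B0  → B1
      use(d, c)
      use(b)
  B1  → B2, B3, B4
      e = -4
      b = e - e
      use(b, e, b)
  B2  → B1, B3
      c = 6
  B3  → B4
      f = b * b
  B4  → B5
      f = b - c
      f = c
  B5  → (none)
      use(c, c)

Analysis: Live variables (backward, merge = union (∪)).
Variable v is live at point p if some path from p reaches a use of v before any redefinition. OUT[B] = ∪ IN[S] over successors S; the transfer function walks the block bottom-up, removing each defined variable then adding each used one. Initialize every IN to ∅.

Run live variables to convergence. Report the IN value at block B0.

Answer: {b, c, d}

Derivation:
Fixpoint table:
  B0: | IN={b, c, d} | OUT={c}
  B1: | IN={c} | OUT={b, c}
  B2: | IN={b} | OUT={b, c}
  B3: | IN={b, c} | OUT={b, c}
  B4: | IN={b, c} | OUT={c}
  B5: | IN={c} | OUT={}

Merge at B0: OUT[B0] = IN[B1] = {c}
Applying B0's transfer function to that OUT value gives IN[B0] (row B0 above).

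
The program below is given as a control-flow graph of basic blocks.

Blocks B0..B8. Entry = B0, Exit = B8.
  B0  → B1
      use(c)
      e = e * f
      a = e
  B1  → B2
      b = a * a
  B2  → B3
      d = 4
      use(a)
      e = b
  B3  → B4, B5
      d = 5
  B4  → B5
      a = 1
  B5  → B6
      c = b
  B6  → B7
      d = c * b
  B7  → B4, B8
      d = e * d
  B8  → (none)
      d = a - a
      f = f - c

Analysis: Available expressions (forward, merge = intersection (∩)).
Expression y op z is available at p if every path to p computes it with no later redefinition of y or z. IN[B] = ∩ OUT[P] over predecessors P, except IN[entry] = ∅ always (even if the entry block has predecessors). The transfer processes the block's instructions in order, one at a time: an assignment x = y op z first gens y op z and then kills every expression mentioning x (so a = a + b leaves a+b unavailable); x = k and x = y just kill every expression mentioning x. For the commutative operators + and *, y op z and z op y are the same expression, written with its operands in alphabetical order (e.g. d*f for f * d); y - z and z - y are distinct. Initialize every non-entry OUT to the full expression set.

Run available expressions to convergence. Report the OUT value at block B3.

Answer: {a*a}

Working:
Fixpoint table:
  B0:  IN={}  OUT={}
  B1:  IN={}  OUT={a*a}
  B2:  IN={a*a}  OUT={a*a}
  B3:  IN={a*a}  OUT={a*a}
  B4:  IN={}  OUT={}
  B5:  IN={}  OUT={}
  B6:  IN={}  OUT={b*c}
  B7:  IN={b*c}  OUT={b*c}
  B8:  IN={b*c}  OUT={a-a, b*c}

Merge at B3: IN[B3] = OUT[B2] = {a*a}
Applying B3's transfer function to that IN value gives OUT[B3] (row B3 above).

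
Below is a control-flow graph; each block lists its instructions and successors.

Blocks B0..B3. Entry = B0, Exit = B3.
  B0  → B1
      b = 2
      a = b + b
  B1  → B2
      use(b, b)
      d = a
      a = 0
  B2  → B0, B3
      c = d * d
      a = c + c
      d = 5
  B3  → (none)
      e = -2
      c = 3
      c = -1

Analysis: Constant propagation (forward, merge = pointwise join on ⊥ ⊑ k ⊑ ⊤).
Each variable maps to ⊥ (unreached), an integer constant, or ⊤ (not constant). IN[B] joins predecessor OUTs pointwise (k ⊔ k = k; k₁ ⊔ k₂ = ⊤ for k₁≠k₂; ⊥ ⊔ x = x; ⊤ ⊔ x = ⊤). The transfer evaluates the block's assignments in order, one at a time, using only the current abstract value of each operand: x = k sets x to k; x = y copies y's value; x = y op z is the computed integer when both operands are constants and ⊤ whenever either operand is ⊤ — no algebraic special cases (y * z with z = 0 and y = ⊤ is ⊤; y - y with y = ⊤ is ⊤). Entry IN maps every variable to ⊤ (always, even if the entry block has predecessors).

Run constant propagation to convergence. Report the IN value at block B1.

Answer: {a: 4, b: 2, c: ⊤, d: ⊤, e: ⊤, f: ⊤}

Derivation:
Converged values:
  B0:   IN=(all ⊤)   OUT={a:4, b:2; rest ⊤}
  B1:   IN={a:4, b:2; rest ⊤}   OUT={a:0, b:2, d:4; rest ⊤}
  B2:   IN={a:0, b:2, d:4; rest ⊤}   OUT={a:32, b:2, c:16, d:5; rest ⊤}
  B3:   IN={a:32, b:2, c:16, d:5; rest ⊤}   OUT={a:32, b:2, c:-1, d:5, e:-2; rest ⊤}

Merge at B1: IN[B1] = OUT[B0] = {a: 4, b: 2, c: ⊤, d: ⊤, e: ⊤, f: ⊤}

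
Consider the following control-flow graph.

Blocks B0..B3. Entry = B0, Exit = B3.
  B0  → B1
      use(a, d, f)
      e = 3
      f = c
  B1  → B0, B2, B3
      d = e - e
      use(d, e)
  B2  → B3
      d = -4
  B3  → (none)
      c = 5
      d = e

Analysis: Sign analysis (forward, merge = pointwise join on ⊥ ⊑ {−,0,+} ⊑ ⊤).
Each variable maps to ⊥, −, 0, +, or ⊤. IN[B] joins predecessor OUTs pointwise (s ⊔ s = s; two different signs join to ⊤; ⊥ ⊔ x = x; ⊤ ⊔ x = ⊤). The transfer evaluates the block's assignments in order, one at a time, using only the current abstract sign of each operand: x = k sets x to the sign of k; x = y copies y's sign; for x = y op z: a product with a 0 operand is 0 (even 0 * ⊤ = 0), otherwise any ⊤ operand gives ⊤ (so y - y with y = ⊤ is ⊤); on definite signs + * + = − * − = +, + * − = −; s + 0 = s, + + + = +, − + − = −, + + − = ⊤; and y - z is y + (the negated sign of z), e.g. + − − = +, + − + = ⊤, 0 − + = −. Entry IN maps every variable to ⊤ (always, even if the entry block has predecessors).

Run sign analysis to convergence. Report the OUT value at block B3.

Per-block solution:
  B0:   IN=(all ⊤)   OUT={e:+; rest ⊤}
  B1:   IN={e:+; rest ⊤}   OUT={e:+; rest ⊤}
  B2:   IN={e:+; rest ⊤}   OUT={d:-, e:+; rest ⊤}
  B3:   IN={e:+; rest ⊤}   OUT={c:+, d:+, e:+; rest ⊤}

Merge at B3: IN[B3] = OUT[B1] ⊔ OUT[B2] = {a: ⊤, b: ⊤, c: ⊤, d: ⊤, e: +, f: ⊤}
Applying B3's transfer function to that IN value gives OUT[B3] (row B3 above).

Answer: {a: ⊤, b: ⊤, c: +, d: +, e: +, f: ⊤}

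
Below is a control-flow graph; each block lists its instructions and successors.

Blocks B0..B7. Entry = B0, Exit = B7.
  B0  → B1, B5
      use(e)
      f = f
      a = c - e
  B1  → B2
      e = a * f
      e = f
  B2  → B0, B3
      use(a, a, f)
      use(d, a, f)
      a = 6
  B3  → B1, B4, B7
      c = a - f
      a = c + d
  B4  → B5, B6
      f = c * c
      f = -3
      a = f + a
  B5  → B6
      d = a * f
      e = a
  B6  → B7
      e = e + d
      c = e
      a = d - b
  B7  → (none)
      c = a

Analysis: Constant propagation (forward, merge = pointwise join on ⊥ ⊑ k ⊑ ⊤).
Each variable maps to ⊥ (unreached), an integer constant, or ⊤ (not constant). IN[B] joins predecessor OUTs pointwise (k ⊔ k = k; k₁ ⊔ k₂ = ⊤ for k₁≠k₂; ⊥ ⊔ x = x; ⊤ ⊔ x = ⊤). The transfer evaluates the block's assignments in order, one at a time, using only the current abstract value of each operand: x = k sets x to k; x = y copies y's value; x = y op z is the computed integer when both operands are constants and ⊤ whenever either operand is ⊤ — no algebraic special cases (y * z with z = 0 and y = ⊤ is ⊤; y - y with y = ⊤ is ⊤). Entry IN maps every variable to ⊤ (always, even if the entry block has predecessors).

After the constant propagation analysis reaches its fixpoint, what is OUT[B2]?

Answer: {a: 6, b: ⊤, c: ⊤, d: ⊤, e: ⊤, f: ⊤}

Derivation:
Converged values:
  B0:   IN=(all ⊤)   OUT=(all ⊤)
  B1:   IN=(all ⊤)   OUT=(all ⊤)
  B2:   IN=(all ⊤)   OUT={a:6; rest ⊤}
  B3:   IN={a:6; rest ⊤}   OUT=(all ⊤)
  B4:   IN=(all ⊤)   OUT={f:-3; rest ⊤}
  B5:   IN=(all ⊤)   OUT=(all ⊤)
  B6:   IN=(all ⊤)   OUT=(all ⊤)
  B7:   IN=(all ⊤)   OUT=(all ⊤)

Merge at B2: IN[B2] = OUT[B1] = {a: ⊤, b: ⊤, c: ⊤, d: ⊤, e: ⊤, f: ⊤}
Applying B2's transfer function to that IN value gives OUT[B2] (row B2 above).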